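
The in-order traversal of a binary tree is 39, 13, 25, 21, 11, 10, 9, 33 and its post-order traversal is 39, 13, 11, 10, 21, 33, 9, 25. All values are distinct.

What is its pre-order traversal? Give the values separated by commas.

25, 13, 39, 9, 21, 10, 11, 33

The last element of post-order is the root; it splits in-order into left and right subtrees.
Root 25: left subtree has 2 nodes {39, 13}, right has 5 {21, 11, 10, 9, 33}.
  Root 13: left subtree has 1 node {39}, right has 0 { }.
  Root 9: left subtree has 3 nodes {21, 11, 10}, right has 1 {33}.
    Root 21: left subtree has 0 nodes { }, right has 2 {11, 10}.
      Root 10: left subtree has 1 node {11}, right has 0 { }.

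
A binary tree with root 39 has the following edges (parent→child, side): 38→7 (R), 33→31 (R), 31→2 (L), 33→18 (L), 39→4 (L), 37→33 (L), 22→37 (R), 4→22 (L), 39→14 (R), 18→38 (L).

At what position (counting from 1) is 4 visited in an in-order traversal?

In-order visits the left subtree, then the node, then the right subtree.
At 39: go left to 4.
  At 4: go left to 22.
    At 22: no left child.
    Visit 22.
    At 22: go right to 37.
      At 37: go left to 33.
        At 33: go left to 18.
          At 18: go left to 38.
            At 38: no left child.
            Visit 38.
            At 38: go right to 7.
              7 is a leaf — visit 7.
          Visit 18.
          At 18: no right child.
        Visit 33.
        At 33: go right to 31.
          At 31: go left to 2.
            2 is a leaf — visit 2.
          Visit 31.
          At 31: no right child.
      Visit 37.
      At 37: no right child.
  Visit 4.
  At 4: no right child.
Visit 39.
At 39: go right to 14.
  14 is a leaf — visit 14.
Full in-order sequence: 22, 38, 7, 18, 33, 2, 31, 37, 4, 39, 14.

9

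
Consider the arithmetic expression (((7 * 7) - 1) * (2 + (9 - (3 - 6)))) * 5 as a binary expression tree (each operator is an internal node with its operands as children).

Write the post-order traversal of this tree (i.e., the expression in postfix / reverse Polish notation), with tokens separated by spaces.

7 7 * 1 - 2 9 3 6 - - + * 5 *

Post-order on an expression tree gives postfix notation: for each operator, emit left operand, right operand, then the operator.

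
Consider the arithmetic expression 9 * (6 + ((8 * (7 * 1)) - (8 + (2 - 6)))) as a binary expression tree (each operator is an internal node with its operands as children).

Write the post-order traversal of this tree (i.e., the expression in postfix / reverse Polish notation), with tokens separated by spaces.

Post-order on an expression tree gives postfix notation: for each operator, emit left operand, right operand, then the operator.

9 6 8 7 1 * * 8 2 6 - + - + *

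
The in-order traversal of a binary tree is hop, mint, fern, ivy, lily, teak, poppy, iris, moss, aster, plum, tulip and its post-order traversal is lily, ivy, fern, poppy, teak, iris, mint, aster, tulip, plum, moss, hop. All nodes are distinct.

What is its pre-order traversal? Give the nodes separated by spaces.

hop moss mint iris teak fern ivy lily poppy plum aster tulip

The last element of post-order is the root; it splits in-order into left and right subtrees.
Root hop: left subtree has 0 nodes { }, right has 11 {mint, fern, ivy, lily, teak, poppy, iris, moss, aster, plum, tulip}.
  Root moss: left subtree has 7 nodes {mint, fern, ivy, lily, teak, poppy, iris}, right has 3 {aster, plum, tulip}.
    Root mint: left subtree has 0 nodes { }, right has 6 {fern, ivy, lily, teak, poppy, iris}.
      Root iris: left subtree has 5 nodes {fern, ivy, lily, teak, poppy}, right has 0 { }.
        Root teak: left subtree has 3 nodes {fern, ivy, lily}, right has 1 {poppy}.
          Root fern: left subtree has 0 nodes { }, right has 2 {ivy, lily}.
            Root ivy: left subtree has 0 nodes { }, right has 1 {lily}.
    Root plum: left subtree has 1 node {aster}, right has 1 {tulip}.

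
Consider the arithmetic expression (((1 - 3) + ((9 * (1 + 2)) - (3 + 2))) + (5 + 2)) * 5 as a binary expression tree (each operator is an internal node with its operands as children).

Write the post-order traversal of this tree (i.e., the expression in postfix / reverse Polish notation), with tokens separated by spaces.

Post-order on an expression tree gives postfix notation: for each operator, emit left operand, right operand, then the operator.

1 3 - 9 1 2 + * 3 2 + - + 5 2 + + 5 *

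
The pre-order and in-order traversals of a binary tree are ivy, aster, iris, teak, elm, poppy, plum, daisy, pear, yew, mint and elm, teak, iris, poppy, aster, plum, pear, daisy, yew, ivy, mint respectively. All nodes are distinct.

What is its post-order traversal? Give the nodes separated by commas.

The first element of pre-order is the root; it splits in-order into left and right subtrees.
Root ivy: left subtree has 9 nodes {elm, teak, iris, poppy, aster, plum, pear, daisy, yew}, right has 1 {mint}.
  Root aster: left subtree has 4 nodes {elm, teak, iris, poppy}, right has 4 {plum, pear, daisy, yew}.
    Root iris: left subtree has 2 nodes {elm, teak}, right has 1 {poppy}.
      Root teak: left subtree has 1 node {elm}, right has 0 { }.
    Root plum: left subtree has 0 nodes { }, right has 3 {pear, daisy, yew}.
      Root daisy: left subtree has 1 node {pear}, right has 1 {yew}.

elm, teak, poppy, iris, pear, yew, daisy, plum, aster, mint, ivy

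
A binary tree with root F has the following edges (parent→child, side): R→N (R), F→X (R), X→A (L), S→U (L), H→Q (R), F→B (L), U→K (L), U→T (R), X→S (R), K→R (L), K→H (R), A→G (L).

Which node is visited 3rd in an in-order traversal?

In-order visits the left subtree, then the node, then the right subtree.
At F: go left to B.
  B is a leaf — visit B.
Visit F.
At F: go right to X.
  At X: go left to A.
    At A: go left to G.
      G is a leaf — visit G.
    Visit A.
    At A: no right child.
  Visit X.
  At X: go right to S.
    At S: go left to U.
      At U: go left to K.
        At K: go left to R.
          At R: no left child.
          Visit R.
          At R: go right to N.
            N is a leaf — visit N.
        Visit K.
        At K: go right to H.
          At H: no left child.
          Visit H.
          At H: go right to Q.
            Q is a leaf — visit Q.
      Visit U.
      At U: go right to T.
        T is a leaf — visit T.
    Visit S.
    At S: no right child.
Full in-order sequence: B, F, G, A, X, R, N, K, H, Q, U, T, S.

G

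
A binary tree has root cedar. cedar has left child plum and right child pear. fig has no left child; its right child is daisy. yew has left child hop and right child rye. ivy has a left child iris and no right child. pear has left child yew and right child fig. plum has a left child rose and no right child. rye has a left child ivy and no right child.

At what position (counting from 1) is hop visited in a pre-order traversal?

Pre-order visits the node, then its left subtree, then its right subtree.
Visit cedar.
At cedar: go left to plum.
  Visit plum.
  At plum: go left to rose.
    rose is a leaf — visit rose.
  At plum: no right child.
At cedar: go right to pear.
  Visit pear.
  At pear: go left to yew.
    Visit yew.
    At yew: go left to hop.
      hop is a leaf — visit hop.
    At yew: go right to rye.
      Visit rye.
      At rye: go left to ivy.
        Visit ivy.
        At ivy: go left to iris.
          iris is a leaf — visit iris.
        At ivy: no right child.
      At rye: no right child.
  At pear: go right to fig.
    Visit fig.
    At fig: no left child.
    At fig: go right to daisy.
      daisy is a leaf — visit daisy.
Full pre-order sequence: cedar, plum, rose, pear, yew, hop, rye, ivy, iris, fig, daisy.

6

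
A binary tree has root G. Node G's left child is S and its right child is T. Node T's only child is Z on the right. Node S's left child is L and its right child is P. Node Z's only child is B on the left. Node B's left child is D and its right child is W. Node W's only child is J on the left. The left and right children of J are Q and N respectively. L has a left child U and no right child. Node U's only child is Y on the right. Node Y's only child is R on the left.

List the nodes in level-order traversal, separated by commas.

G, S, T, L, P, Z, U, B, Y, D, W, R, J, Q, N

Level-order visits nodes level by level from the root, left to right within each level.
Level 0: G
Level 1: S, T
Level 2: L, P, Z
Level 3: U, B
Level 4: Y, D, W
Level 5: R, J
Level 6: Q, N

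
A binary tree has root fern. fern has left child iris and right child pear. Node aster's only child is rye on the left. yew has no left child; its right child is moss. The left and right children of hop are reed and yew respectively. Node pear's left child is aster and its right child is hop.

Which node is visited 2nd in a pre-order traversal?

Pre-order visits the node, then its left subtree, then its right subtree.
Visit fern.
At fern: go left to iris.
  iris is a leaf — visit iris.
At fern: go right to pear.
  Visit pear.
  At pear: go left to aster.
    Visit aster.
    At aster: go left to rye.
      rye is a leaf — visit rye.
    At aster: no right child.
  At pear: go right to hop.
    Visit hop.
    At hop: go left to reed.
      reed is a leaf — visit reed.
    At hop: go right to yew.
      Visit yew.
      At yew: no left child.
      At yew: go right to moss.
        moss is a leaf — visit moss.
Full pre-order sequence: fern, iris, pear, aster, rye, hop, reed, yew, moss.

iris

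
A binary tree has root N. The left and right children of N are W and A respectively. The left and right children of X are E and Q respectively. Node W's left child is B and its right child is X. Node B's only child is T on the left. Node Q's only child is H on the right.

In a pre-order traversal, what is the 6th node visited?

Pre-order visits the node, then its left subtree, then its right subtree.
Visit N.
At N: go left to W.
  Visit W.
  At W: go left to B.
    Visit B.
    At B: go left to T.
      T is a leaf — visit T.
    At B: no right child.
  At W: go right to X.
    Visit X.
    At X: go left to E.
      E is a leaf — visit E.
    At X: go right to Q.
      Visit Q.
      At Q: no left child.
      At Q: go right to H.
        H is a leaf — visit H.
At N: go right to A.
  A is a leaf — visit A.
Full pre-order sequence: N, W, B, T, X, E, Q, H, A.

E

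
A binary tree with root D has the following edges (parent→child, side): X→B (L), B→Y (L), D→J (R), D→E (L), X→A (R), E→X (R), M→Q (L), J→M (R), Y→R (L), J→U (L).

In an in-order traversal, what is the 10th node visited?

Q

In-order visits the left subtree, then the node, then the right subtree.
At D: go left to E.
  At E: no left child.
  Visit E.
  At E: go right to X.
    At X: go left to B.
      At B: go left to Y.
        At Y: go left to R.
          R is a leaf — visit R.
        Visit Y.
        At Y: no right child.
      Visit B.
      At B: no right child.
    Visit X.
    At X: go right to A.
      A is a leaf — visit A.
Visit D.
At D: go right to J.
  At J: go left to U.
    U is a leaf — visit U.
  Visit J.
  At J: go right to M.
    At M: go left to Q.
      Q is a leaf — visit Q.
    Visit M.
    At M: no right child.
Full in-order sequence: E, R, Y, B, X, A, D, U, J, Q, M.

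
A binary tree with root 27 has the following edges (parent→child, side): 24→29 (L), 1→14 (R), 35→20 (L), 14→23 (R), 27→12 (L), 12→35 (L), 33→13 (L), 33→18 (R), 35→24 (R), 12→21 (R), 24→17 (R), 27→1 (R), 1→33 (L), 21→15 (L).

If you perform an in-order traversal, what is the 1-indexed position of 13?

10

In-order visits the left subtree, then the node, then the right subtree.
At 27: go left to 12.
  At 12: go left to 35.
    At 35: go left to 20.
      20 is a leaf — visit 20.
    Visit 35.
    At 35: go right to 24.
      At 24: go left to 29.
        29 is a leaf — visit 29.
      Visit 24.
      At 24: go right to 17.
        17 is a leaf — visit 17.
  Visit 12.
  At 12: go right to 21.
    At 21: go left to 15.
      15 is a leaf — visit 15.
    Visit 21.
    At 21: no right child.
Visit 27.
At 27: go right to 1.
  At 1: go left to 33.
    At 33: go left to 13.
      13 is a leaf — visit 13.
    Visit 33.
    At 33: go right to 18.
      18 is a leaf — visit 18.
  Visit 1.
  At 1: go right to 14.
    At 14: no left child.
    Visit 14.
    At 14: go right to 23.
      23 is a leaf — visit 23.
Full in-order sequence: 20, 35, 29, 24, 17, 12, 15, 21, 27, 13, 33, 18, 1, 14, 23.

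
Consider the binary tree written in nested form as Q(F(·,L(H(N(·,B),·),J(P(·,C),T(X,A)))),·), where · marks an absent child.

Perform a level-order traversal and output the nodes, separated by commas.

Level-order visits nodes level by level from the root, left to right within each level.
Level 0: Q
Level 1: F
Level 2: L
Level 3: H, J
Level 4: N, P, T
Level 5: B, C, X, A

Q, F, L, H, J, N, P, T, B, C, X, A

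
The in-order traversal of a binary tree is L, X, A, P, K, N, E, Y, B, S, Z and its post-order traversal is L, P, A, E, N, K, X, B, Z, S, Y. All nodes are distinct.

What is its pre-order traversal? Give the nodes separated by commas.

Y, X, L, K, A, P, N, E, S, B, Z

The last element of post-order is the root; it splits in-order into left and right subtrees.
Root Y: left subtree has 7 nodes {L, X, A, P, K, N, E}, right has 3 {B, S, Z}.
  Root X: left subtree has 1 node {L}, right has 5 {A, P, K, N, E}.
    Root K: left subtree has 2 nodes {A, P}, right has 2 {N, E}.
      Root A: left subtree has 0 nodes { }, right has 1 {P}.
      Root N: left subtree has 0 nodes { }, right has 1 {E}.
  Root S: left subtree has 1 node {B}, right has 1 {Z}.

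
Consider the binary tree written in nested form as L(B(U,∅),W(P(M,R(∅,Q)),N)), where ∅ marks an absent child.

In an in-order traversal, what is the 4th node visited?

In-order visits the left subtree, then the node, then the right subtree.
At L: go left to B.
  At B: go left to U.
    U is a leaf — visit U.
  Visit B.
  At B: no right child.
Visit L.
At L: go right to W.
  At W: go left to P.
    At P: go left to M.
      M is a leaf — visit M.
    Visit P.
    At P: go right to R.
      At R: no left child.
      Visit R.
      At R: go right to Q.
        Q is a leaf — visit Q.
  Visit W.
  At W: go right to N.
    N is a leaf — visit N.
Full in-order sequence: U, B, L, M, P, R, Q, W, N.

M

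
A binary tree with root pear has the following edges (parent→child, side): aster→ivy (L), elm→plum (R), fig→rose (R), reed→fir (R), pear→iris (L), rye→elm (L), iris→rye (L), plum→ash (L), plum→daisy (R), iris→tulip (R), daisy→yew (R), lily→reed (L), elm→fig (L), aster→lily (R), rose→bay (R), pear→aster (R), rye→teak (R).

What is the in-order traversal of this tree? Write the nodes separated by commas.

fig, rose, bay, elm, ash, plum, daisy, yew, rye, teak, iris, tulip, pear, ivy, aster, reed, fir, lily

In-order visits the left subtree, then the node, then the right subtree.
At pear: go left to iris.
  At iris: go left to rye.
    At rye: go left to elm.
      At elm: go left to fig.
        At fig: no left child.
        Visit fig.
        At fig: go right to rose.
          At rose: no left child.
          Visit rose.
          At rose: go right to bay.
            bay is a leaf — visit bay.
      Visit elm.
      At elm: go right to plum.
        At plum: go left to ash.
          ash is a leaf — visit ash.
        Visit plum.
        At plum: go right to daisy.
          At daisy: no left child.
          Visit daisy.
          At daisy: go right to yew.
            yew is a leaf — visit yew.
    Visit rye.
    At rye: go right to teak.
      teak is a leaf — visit teak.
  Visit iris.
  At iris: go right to tulip.
    tulip is a leaf — visit tulip.
Visit pear.
At pear: go right to aster.
  At aster: go left to ivy.
    ivy is a leaf — visit ivy.
  Visit aster.
  At aster: go right to lily.
    At lily: go left to reed.
      At reed: no left child.
      Visit reed.
      At reed: go right to fir.
        fir is a leaf — visit fir.
    Visit lily.
    At lily: no right child.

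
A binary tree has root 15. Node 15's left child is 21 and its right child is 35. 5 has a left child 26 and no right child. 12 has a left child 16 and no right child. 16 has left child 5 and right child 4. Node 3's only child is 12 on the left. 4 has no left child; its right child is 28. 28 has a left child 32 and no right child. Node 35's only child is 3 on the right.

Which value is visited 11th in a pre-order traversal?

Pre-order visits the node, then its left subtree, then its right subtree.
Visit 15.
At 15: go left to 21.
  21 is a leaf — visit 21.
At 15: go right to 35.
  Visit 35.
  At 35: no left child.
  At 35: go right to 3.
    Visit 3.
    At 3: go left to 12.
      Visit 12.
      At 12: go left to 16.
        Visit 16.
        At 16: go left to 5.
          Visit 5.
          At 5: go left to 26.
            26 is a leaf — visit 26.
          At 5: no right child.
        At 16: go right to 4.
          Visit 4.
          At 4: no left child.
          At 4: go right to 28.
            Visit 28.
            At 28: go left to 32.
              32 is a leaf — visit 32.
            At 28: no right child.
      At 12: no right child.
    At 3: no right child.
Full pre-order sequence: 15, 21, 35, 3, 12, 16, 5, 26, 4, 28, 32.

32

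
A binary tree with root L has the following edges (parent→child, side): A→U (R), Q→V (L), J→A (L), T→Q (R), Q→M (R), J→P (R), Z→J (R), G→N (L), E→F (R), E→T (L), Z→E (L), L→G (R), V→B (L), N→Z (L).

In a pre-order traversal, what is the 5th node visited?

Pre-order visits the node, then its left subtree, then its right subtree.
Visit L.
At L: no left child.
At L: go right to G.
  Visit G.
  At G: go left to N.
    Visit N.
    At N: go left to Z.
      Visit Z.
      At Z: go left to E.
        Visit E.
        At E: go left to T.
          Visit T.
          At T: no left child.
          At T: go right to Q.
            Visit Q.
            At Q: go left to V.
              Visit V.
              At V: go left to B.
                B is a leaf — visit B.
              At V: no right child.
            At Q: go right to M.
              M is a leaf — visit M.
        At E: go right to F.
          F is a leaf — visit F.
      At Z: go right to J.
        Visit J.
        At J: go left to A.
          Visit A.
          At A: no left child.
          At A: go right to U.
            U is a leaf — visit U.
        At J: go right to P.
          P is a leaf — visit P.
    At N: no right child.
  At G: no right child.
Full pre-order sequence: L, G, N, Z, E, T, Q, V, B, M, F, J, A, U, P.

E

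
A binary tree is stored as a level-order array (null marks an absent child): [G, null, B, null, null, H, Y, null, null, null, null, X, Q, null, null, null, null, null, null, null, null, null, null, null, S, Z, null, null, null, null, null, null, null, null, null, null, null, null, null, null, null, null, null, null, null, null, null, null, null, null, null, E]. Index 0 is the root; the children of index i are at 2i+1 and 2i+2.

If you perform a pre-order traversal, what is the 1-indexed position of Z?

7

Pre-order visits the node, then its left subtree, then its right subtree.
Visit G.
At G: no left child.
At G: go right to B.
  Visit B.
  At B: go left to H.
    Visit H.
    At H: go left to X.
      Visit X.
      At X: no left child.
      At X: go right to S.
        S is a leaf — visit S.
    At H: go right to Q.
      Visit Q.
      At Q: go left to Z.
        Visit Z.
        At Z: go left to E.
          E is a leaf — visit E.
        At Z: no right child.
      At Q: no right child.
  At B: go right to Y.
    Y is a leaf — visit Y.
Full pre-order sequence: G, B, H, X, S, Q, Z, E, Y.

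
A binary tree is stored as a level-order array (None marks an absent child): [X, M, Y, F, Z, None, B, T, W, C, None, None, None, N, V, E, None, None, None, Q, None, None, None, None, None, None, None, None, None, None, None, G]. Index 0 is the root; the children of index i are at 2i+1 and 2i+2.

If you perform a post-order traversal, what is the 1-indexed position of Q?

Post-order visits the left subtree, then the right subtree, then the node.
At X: go left to M.
  At M: go left to F.
    At F: go left to T.
      At T: go left to E.
        At E: go left to G.
          G is a leaf — visit G.
        At E: no right child.
        Visit E.
      At T: no right child.
      Visit T.
    At F: go right to W.
      W is a leaf — visit W.
    Visit F.
  At M: go right to Z.
    At Z: go left to C.
      At C: go left to Q.
        Q is a leaf — visit Q.
      At C: no right child.
      Visit C.
    At Z: no right child.
    Visit Z.
  Visit M.
At X: go right to Y.
  At Y: no left child.
  At Y: go right to B.
    At B: go left to N.
      N is a leaf — visit N.
    At B: go right to V.
      V is a leaf — visit V.
    Visit B.
  Visit Y.
Visit X.
Full post-order sequence: G, E, T, W, F, Q, C, Z, M, N, V, B, Y, X.

6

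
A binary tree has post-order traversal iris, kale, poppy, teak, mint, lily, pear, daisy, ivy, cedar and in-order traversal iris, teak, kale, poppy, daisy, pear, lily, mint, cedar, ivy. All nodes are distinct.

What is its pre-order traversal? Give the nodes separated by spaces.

The last element of post-order is the root; it splits in-order into left and right subtrees.
Root cedar: left subtree has 8 nodes {iris, teak, kale, poppy, daisy, pear, lily, mint}, right has 1 {ivy}.
  Root daisy: left subtree has 4 nodes {iris, teak, kale, poppy}, right has 3 {pear, lily, mint}.
    Root teak: left subtree has 1 node {iris}, right has 2 {kale, poppy}.
      Root poppy: left subtree has 1 node {kale}, right has 0 { }.
    Root pear: left subtree has 0 nodes { }, right has 2 {lily, mint}.
      Root lily: left subtree has 0 nodes { }, right has 1 {mint}.

cedar daisy teak iris poppy kale pear lily mint ivy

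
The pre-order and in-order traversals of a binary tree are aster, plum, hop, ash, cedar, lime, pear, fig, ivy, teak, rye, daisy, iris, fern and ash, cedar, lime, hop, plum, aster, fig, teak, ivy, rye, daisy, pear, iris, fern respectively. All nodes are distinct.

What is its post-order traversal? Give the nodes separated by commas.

The first element of pre-order is the root; it splits in-order into left and right subtrees.
Root aster: left subtree has 5 nodes {ash, cedar, lime, hop, plum}, right has 8 {fig, teak, ivy, rye, daisy, pear, iris, fern}.
  Root plum: left subtree has 4 nodes {ash, cedar, lime, hop}, right has 0 { }.
    Root hop: left subtree has 3 nodes {ash, cedar, lime}, right has 0 { }.
      Root ash: left subtree has 0 nodes { }, right has 2 {cedar, lime}.
        Root cedar: left subtree has 0 nodes { }, right has 1 {lime}.
  Root pear: left subtree has 5 nodes {fig, teak, ivy, rye, daisy}, right has 2 {iris, fern}.
    Root fig: left subtree has 0 nodes { }, right has 4 {teak, ivy, rye, daisy}.
      Root ivy: left subtree has 1 node {teak}, right has 2 {rye, daisy}.
        Root rye: left subtree has 0 nodes { }, right has 1 {daisy}.
    Root iris: left subtree has 0 nodes { }, right has 1 {fern}.

lime, cedar, ash, hop, plum, teak, daisy, rye, ivy, fig, fern, iris, pear, aster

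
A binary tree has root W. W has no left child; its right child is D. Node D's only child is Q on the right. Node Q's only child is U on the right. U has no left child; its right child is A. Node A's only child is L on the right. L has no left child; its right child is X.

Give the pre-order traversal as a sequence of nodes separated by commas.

W, D, Q, U, A, L, X

Pre-order visits the node, then its left subtree, then its right subtree.
Visit W.
At W: no left child.
At W: go right to D.
  Visit D.
  At D: no left child.
  At D: go right to Q.
    Visit Q.
    At Q: no left child.
    At Q: go right to U.
      Visit U.
      At U: no left child.
      At U: go right to A.
        Visit A.
        At A: no left child.
        At A: go right to L.
          Visit L.
          At L: no left child.
          At L: go right to X.
            X is a leaf — visit X.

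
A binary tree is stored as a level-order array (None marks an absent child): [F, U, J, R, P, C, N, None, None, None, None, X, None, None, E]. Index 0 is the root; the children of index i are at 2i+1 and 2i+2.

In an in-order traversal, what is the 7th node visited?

J

In-order visits the left subtree, then the node, then the right subtree.
At F: go left to U.
  At U: go left to R.
    R is a leaf — visit R.
  Visit U.
  At U: go right to P.
    P is a leaf — visit P.
Visit F.
At F: go right to J.
  At J: go left to C.
    At C: go left to X.
      X is a leaf — visit X.
    Visit C.
    At C: no right child.
  Visit J.
  At J: go right to N.
    At N: no left child.
    Visit N.
    At N: go right to E.
      E is a leaf — visit E.
Full in-order sequence: R, U, P, F, X, C, J, N, E.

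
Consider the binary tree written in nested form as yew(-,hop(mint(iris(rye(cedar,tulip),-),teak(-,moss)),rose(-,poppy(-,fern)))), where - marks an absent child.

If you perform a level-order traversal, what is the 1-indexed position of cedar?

11

Level-order visits nodes level by level from the root, left to right within each level.
Level 0: yew
Level 1: hop
Level 2: mint, rose
Level 3: iris, teak, poppy
Level 4: rye, moss, fern
Level 5: cedar, tulip
Full level-order sequence: yew, hop, mint, rose, iris, teak, poppy, rye, moss, fern, cedar, tulip.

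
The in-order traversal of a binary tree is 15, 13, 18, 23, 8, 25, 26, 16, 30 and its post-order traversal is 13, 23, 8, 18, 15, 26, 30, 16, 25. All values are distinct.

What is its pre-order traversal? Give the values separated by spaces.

25 15 18 13 8 23 16 26 30

The last element of post-order is the root; it splits in-order into left and right subtrees.
Root 25: left subtree has 5 nodes {15, 13, 18, 23, 8}, right has 3 {26, 16, 30}.
  Root 15: left subtree has 0 nodes { }, right has 4 {13, 18, 23, 8}.
    Root 18: left subtree has 1 node {13}, right has 2 {23, 8}.
      Root 8: left subtree has 1 node {23}, right has 0 { }.
  Root 16: left subtree has 1 node {26}, right has 1 {30}.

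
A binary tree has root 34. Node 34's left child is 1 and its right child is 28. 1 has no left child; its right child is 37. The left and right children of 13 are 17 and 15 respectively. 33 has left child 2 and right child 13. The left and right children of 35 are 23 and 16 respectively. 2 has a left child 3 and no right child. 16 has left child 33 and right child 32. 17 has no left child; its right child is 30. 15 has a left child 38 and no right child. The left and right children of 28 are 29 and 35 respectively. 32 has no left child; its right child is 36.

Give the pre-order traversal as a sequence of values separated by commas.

Pre-order visits the node, then its left subtree, then its right subtree.
Visit 34.
At 34: go left to 1.
  Visit 1.
  At 1: no left child.
  At 1: go right to 37.
    37 is a leaf — visit 37.
At 34: go right to 28.
  Visit 28.
  At 28: go left to 29.
    29 is a leaf — visit 29.
  At 28: go right to 35.
    Visit 35.
    At 35: go left to 23.
      23 is a leaf — visit 23.
    At 35: go right to 16.
      Visit 16.
      At 16: go left to 33.
        Visit 33.
        At 33: go left to 2.
          Visit 2.
          At 2: go left to 3.
            3 is a leaf — visit 3.
          At 2: no right child.
        At 33: go right to 13.
          Visit 13.
          At 13: go left to 17.
            Visit 17.
            At 17: no left child.
            At 17: go right to 30.
              30 is a leaf — visit 30.
          At 13: go right to 15.
            Visit 15.
            At 15: go left to 38.
              38 is a leaf — visit 38.
            At 15: no right child.
      At 16: go right to 32.
        Visit 32.
        At 32: no left child.
        At 32: go right to 36.
          36 is a leaf — visit 36.

34, 1, 37, 28, 29, 35, 23, 16, 33, 2, 3, 13, 17, 30, 15, 38, 32, 36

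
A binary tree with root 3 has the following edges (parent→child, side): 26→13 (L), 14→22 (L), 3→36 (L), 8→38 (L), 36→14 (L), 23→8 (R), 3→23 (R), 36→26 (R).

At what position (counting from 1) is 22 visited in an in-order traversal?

1

In-order visits the left subtree, then the node, then the right subtree.
At 3: go left to 36.
  At 36: go left to 14.
    At 14: go left to 22.
      22 is a leaf — visit 22.
    Visit 14.
    At 14: no right child.
  Visit 36.
  At 36: go right to 26.
    At 26: go left to 13.
      13 is a leaf — visit 13.
    Visit 26.
    At 26: no right child.
Visit 3.
At 3: go right to 23.
  At 23: no left child.
  Visit 23.
  At 23: go right to 8.
    At 8: go left to 38.
      38 is a leaf — visit 38.
    Visit 8.
    At 8: no right child.
Full in-order sequence: 22, 14, 36, 13, 26, 3, 23, 38, 8.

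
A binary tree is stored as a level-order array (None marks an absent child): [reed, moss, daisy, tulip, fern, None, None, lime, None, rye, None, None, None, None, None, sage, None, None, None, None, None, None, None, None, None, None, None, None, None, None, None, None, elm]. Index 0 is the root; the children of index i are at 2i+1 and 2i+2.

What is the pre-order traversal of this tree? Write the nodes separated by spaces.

Pre-order visits the node, then its left subtree, then its right subtree.
Visit reed.
At reed: go left to moss.
  Visit moss.
  At moss: go left to tulip.
    Visit tulip.
    At tulip: go left to lime.
      Visit lime.
      At lime: go left to sage.
        Visit sage.
        At sage: no left child.
        At sage: go right to elm.
          elm is a leaf — visit elm.
      At lime: no right child.
    At tulip: no right child.
  At moss: go right to fern.
    Visit fern.
    At fern: go left to rye.
      rye is a leaf — visit rye.
    At fern: no right child.
At reed: go right to daisy.
  daisy is a leaf — visit daisy.

reed moss tulip lime sage elm fern rye daisy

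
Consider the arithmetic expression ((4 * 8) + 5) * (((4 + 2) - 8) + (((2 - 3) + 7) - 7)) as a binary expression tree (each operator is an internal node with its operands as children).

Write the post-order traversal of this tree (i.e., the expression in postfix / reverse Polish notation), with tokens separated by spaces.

4 8 * 5 + 4 2 + 8 - 2 3 - 7 + 7 - + *

Post-order on an expression tree gives postfix notation: for each operator, emit left operand, right operand, then the operator.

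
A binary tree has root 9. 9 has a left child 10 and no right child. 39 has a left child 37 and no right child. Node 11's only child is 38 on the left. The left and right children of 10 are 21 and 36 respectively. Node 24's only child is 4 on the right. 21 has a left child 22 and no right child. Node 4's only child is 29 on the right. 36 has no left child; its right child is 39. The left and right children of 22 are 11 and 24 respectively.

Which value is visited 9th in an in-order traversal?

36

In-order visits the left subtree, then the node, then the right subtree.
At 9: go left to 10.
  At 10: go left to 21.
    At 21: go left to 22.
      At 22: go left to 11.
        At 11: go left to 38.
          38 is a leaf — visit 38.
        Visit 11.
        At 11: no right child.
      Visit 22.
      At 22: go right to 24.
        At 24: no left child.
        Visit 24.
        At 24: go right to 4.
          At 4: no left child.
          Visit 4.
          At 4: go right to 29.
            29 is a leaf — visit 29.
    Visit 21.
    At 21: no right child.
  Visit 10.
  At 10: go right to 36.
    At 36: no left child.
    Visit 36.
    At 36: go right to 39.
      At 39: go left to 37.
        37 is a leaf — visit 37.
      Visit 39.
      At 39: no right child.
Visit 9.
At 9: no right child.
Full in-order sequence: 38, 11, 22, 24, 4, 29, 21, 10, 36, 37, 39, 9.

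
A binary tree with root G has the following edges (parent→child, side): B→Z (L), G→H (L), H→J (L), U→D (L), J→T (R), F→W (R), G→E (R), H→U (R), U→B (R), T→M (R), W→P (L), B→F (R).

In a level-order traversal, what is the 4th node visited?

Level-order visits nodes level by level from the root, left to right within each level.
Level 0: G
Level 1: H, E
Level 2: J, U
Level 3: T, D, B
Level 4: M, Z, F
Level 5: W
Level 6: P
Full level-order sequence: G, H, E, J, U, T, D, B, M, Z, F, W, P.

J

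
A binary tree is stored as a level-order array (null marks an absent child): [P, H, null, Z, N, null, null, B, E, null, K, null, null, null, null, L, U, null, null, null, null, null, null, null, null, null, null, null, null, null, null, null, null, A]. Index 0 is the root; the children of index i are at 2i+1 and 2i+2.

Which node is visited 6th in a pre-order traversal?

U

Pre-order visits the node, then its left subtree, then its right subtree.
Visit P.
At P: go left to H.
  Visit H.
  At H: go left to Z.
    Visit Z.
    At Z: go left to B.
      Visit B.
      At B: go left to L.
        L is a leaf — visit L.
      At B: go right to U.
        Visit U.
        At U: go left to A.
          A is a leaf — visit A.
        At U: no right child.
    At Z: go right to E.
      E is a leaf — visit E.
  At H: go right to N.
    Visit N.
    At N: no left child.
    At N: go right to K.
      K is a leaf — visit K.
At P: no right child.
Full pre-order sequence: P, H, Z, B, L, U, A, E, N, K.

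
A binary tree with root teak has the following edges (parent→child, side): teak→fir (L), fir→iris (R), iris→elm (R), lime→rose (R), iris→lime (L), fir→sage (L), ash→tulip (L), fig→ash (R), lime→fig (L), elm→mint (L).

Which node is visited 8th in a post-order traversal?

elm

Post-order visits the left subtree, then the right subtree, then the node.
At teak: go left to fir.
  At fir: go left to sage.
    sage is a leaf — visit sage.
  At fir: go right to iris.
    At iris: go left to lime.
      At lime: go left to fig.
        At fig: no left child.
        At fig: go right to ash.
          At ash: go left to tulip.
            tulip is a leaf — visit tulip.
          At ash: no right child.
          Visit ash.
        Visit fig.
      At lime: go right to rose.
        rose is a leaf — visit rose.
      Visit lime.
    At iris: go right to elm.
      At elm: go left to mint.
        mint is a leaf — visit mint.
      At elm: no right child.
      Visit elm.
    Visit iris.
  Visit fir.
At teak: no right child.
Visit teak.
Full post-order sequence: sage, tulip, ash, fig, rose, lime, mint, elm, iris, fir, teak.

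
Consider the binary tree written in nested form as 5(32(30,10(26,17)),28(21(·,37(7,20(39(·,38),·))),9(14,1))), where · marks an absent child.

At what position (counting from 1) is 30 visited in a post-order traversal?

1

Post-order visits the left subtree, then the right subtree, then the node.
At 5: go left to 32.
  At 32: go left to 30.
    30 is a leaf — visit 30.
  At 32: go right to 10.
    At 10: go left to 26.
      26 is a leaf — visit 26.
    At 10: go right to 17.
      17 is a leaf — visit 17.
    Visit 10.
  Visit 32.
At 5: go right to 28.
  At 28: go left to 21.
    At 21: no left child.
    At 21: go right to 37.
      At 37: go left to 7.
        7 is a leaf — visit 7.
      At 37: go right to 20.
        At 20: go left to 39.
          At 39: no left child.
          At 39: go right to 38.
            38 is a leaf — visit 38.
          Visit 39.
        At 20: no right child.
        Visit 20.
      Visit 37.
    Visit 21.
  At 28: go right to 9.
    At 9: go left to 14.
      14 is a leaf — visit 14.
    At 9: go right to 1.
      1 is a leaf — visit 1.
    Visit 9.
  Visit 28.
Visit 5.
Full post-order sequence: 30, 26, 17, 10, 32, 7, 38, 39, 20, 37, 21, 14, 1, 9, 28, 5.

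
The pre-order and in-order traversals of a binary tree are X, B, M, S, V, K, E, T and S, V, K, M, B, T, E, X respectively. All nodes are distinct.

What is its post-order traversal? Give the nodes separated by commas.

K, V, S, M, T, E, B, X

The first element of pre-order is the root; it splits in-order into left and right subtrees.
Root X: left subtree has 7 nodes {S, V, K, M, B, T, E}, right has 0 { }.
  Root B: left subtree has 4 nodes {S, V, K, M}, right has 2 {T, E}.
    Root M: left subtree has 3 nodes {S, V, K}, right has 0 { }.
      Root S: left subtree has 0 nodes { }, right has 2 {V, K}.
        Root V: left subtree has 0 nodes { }, right has 1 {K}.
    Root E: left subtree has 1 node {T}, right has 0 { }.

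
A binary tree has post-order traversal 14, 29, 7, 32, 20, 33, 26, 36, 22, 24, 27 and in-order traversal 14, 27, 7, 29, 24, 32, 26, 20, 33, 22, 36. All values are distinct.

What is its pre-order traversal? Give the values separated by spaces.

The last element of post-order is the root; it splits in-order into left and right subtrees.
Root 27: left subtree has 1 node {14}, right has 9 {7, 29, 24, 32, 26, 20, 33, 22, 36}.
  Root 24: left subtree has 2 nodes {7, 29}, right has 6 {32, 26, 20, 33, 22, 36}.
    Root 7: left subtree has 0 nodes { }, right has 1 {29}.
    Root 22: left subtree has 4 nodes {32, 26, 20, 33}, right has 1 {36}.
      Root 26: left subtree has 1 node {32}, right has 2 {20, 33}.
        Root 33: left subtree has 1 node {20}, right has 0 { }.

27 14 24 7 29 22 26 32 33 20 36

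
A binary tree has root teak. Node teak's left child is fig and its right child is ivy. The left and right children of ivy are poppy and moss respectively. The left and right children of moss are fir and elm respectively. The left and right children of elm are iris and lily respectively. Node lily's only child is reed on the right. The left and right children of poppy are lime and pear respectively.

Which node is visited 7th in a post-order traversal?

Post-order visits the left subtree, then the right subtree, then the node.
At teak: go left to fig.
  fig is a leaf — visit fig.
At teak: go right to ivy.
  At ivy: go left to poppy.
    At poppy: go left to lime.
      lime is a leaf — visit lime.
    At poppy: go right to pear.
      pear is a leaf — visit pear.
    Visit poppy.
  At ivy: go right to moss.
    At moss: go left to fir.
      fir is a leaf — visit fir.
    At moss: go right to elm.
      At elm: go left to iris.
        iris is a leaf — visit iris.
      At elm: go right to lily.
        At lily: no left child.
        At lily: go right to reed.
          reed is a leaf — visit reed.
        Visit lily.
      Visit elm.
    Visit moss.
  Visit ivy.
Visit teak.
Full post-order sequence: fig, lime, pear, poppy, fir, iris, reed, lily, elm, moss, ivy, teak.

reed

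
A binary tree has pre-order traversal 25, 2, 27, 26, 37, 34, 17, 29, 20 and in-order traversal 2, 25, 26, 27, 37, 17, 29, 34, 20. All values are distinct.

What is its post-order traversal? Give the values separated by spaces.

The first element of pre-order is the root; it splits in-order into left and right subtrees.
Root 25: left subtree has 1 node {2}, right has 7 {26, 27, 37, 17, 29, 34, 20}.
  Root 27: left subtree has 1 node {26}, right has 5 {37, 17, 29, 34, 20}.
    Root 37: left subtree has 0 nodes { }, right has 4 {17, 29, 34, 20}.
      Root 34: left subtree has 2 nodes {17, 29}, right has 1 {20}.
        Root 17: left subtree has 0 nodes { }, right has 1 {29}.

2 26 29 17 20 34 37 27 25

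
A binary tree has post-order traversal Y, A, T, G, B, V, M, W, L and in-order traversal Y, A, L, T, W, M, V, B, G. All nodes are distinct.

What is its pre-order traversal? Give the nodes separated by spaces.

L A Y W T M V B G

The last element of post-order is the root; it splits in-order into left and right subtrees.
Root L: left subtree has 2 nodes {Y, A}, right has 6 {T, W, M, V, B, G}.
  Root A: left subtree has 1 node {Y}, right has 0 { }.
  Root W: left subtree has 1 node {T}, right has 4 {M, V, B, G}.
    Root M: left subtree has 0 nodes { }, right has 3 {V, B, G}.
      Root V: left subtree has 0 nodes { }, right has 2 {B, G}.
        Root B: left subtree has 0 nodes { }, right has 1 {G}.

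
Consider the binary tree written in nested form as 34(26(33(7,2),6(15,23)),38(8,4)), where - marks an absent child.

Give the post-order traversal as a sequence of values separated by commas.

Post-order visits the left subtree, then the right subtree, then the node.
At 34: go left to 26.
  At 26: go left to 33.
    At 33: go left to 7.
      7 is a leaf — visit 7.
    At 33: go right to 2.
      2 is a leaf — visit 2.
    Visit 33.
  At 26: go right to 6.
    At 6: go left to 15.
      15 is a leaf — visit 15.
    At 6: go right to 23.
      23 is a leaf — visit 23.
    Visit 6.
  Visit 26.
At 34: go right to 38.
  At 38: go left to 8.
    8 is a leaf — visit 8.
  At 38: go right to 4.
    4 is a leaf — visit 4.
  Visit 38.
Visit 34.

7, 2, 33, 15, 23, 6, 26, 8, 4, 38, 34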